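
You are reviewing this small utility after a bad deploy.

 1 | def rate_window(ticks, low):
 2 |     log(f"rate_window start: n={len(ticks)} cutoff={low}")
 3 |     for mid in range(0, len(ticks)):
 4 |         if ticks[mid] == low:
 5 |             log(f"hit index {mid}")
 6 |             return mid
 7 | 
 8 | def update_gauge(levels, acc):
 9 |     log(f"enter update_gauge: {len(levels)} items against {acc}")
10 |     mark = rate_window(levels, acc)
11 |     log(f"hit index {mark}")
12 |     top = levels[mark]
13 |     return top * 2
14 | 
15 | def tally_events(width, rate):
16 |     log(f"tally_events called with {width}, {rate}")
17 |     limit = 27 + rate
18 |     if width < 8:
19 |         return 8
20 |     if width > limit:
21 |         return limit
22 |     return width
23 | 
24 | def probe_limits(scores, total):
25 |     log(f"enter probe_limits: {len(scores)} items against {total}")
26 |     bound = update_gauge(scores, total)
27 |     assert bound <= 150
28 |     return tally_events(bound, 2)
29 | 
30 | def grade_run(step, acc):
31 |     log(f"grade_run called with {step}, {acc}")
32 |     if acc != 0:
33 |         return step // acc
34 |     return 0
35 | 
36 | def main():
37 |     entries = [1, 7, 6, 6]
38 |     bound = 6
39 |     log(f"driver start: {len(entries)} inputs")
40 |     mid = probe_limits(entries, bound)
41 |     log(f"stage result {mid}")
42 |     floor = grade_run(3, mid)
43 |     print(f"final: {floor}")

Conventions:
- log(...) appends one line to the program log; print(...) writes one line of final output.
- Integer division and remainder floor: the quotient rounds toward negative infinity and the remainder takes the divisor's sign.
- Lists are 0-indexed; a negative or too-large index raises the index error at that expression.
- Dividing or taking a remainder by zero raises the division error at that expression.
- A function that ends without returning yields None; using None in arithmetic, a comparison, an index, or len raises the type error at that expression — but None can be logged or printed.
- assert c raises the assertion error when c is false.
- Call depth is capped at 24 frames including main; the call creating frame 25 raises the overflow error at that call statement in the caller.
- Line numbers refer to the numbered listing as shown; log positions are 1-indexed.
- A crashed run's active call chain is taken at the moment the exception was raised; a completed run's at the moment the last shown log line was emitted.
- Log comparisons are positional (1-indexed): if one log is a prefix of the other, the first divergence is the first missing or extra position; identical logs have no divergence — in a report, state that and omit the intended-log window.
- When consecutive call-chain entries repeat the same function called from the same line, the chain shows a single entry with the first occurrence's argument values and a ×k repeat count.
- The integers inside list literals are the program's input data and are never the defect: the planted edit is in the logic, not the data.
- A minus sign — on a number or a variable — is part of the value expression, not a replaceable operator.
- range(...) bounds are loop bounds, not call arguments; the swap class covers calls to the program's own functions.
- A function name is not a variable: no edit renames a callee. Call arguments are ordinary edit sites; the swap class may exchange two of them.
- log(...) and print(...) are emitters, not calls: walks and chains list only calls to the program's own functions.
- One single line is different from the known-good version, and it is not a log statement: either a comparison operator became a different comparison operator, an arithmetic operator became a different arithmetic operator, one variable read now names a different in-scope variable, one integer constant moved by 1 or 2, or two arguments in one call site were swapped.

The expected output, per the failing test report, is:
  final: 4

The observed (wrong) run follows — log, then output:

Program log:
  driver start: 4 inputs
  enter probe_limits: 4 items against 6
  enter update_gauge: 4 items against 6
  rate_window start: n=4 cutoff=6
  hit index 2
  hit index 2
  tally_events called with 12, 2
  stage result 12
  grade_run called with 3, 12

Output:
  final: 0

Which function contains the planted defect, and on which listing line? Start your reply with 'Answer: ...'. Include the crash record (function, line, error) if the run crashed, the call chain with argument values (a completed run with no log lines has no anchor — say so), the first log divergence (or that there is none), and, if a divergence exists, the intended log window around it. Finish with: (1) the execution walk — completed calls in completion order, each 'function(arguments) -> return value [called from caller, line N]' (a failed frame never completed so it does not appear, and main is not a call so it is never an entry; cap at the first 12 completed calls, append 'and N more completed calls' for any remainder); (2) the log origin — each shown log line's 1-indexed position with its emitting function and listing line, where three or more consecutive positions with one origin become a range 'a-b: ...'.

Answer: the defect is in main at line 42.
Core observation: At log position 9 the runs split — shown 'grade_run called with 3, 12', but the working version logs 'grade_run called with 12, 3'.
Call chain: main -> grade_run(3, 12) (called at line 42).
First divergence: position 9 — shown 'grade_run called with 3, 12', intended 'grade_run called with 12, 3'.
Intended log window:
  7: tally_events called with 12, 2
  8: stage result 12
  9: grade_run called with 12, 3
Execution walk:
  rate_window([1, 7, 6, 6], 6) -> 2  [called from update_gauge, line 10]
  update_gauge([1, 7, 6, 6], 6) -> 12  [called from probe_limits, line 26]
  tally_events(12, 2) -> 12  [called from probe_limits, line 28]
  probe_limits([1, 7, 6, 6], 6) -> 12  [called from main, line 40]
  grade_run(3, 12) -> 0  [called from main, line 42]
Log line origins:
  1 — main, line 39
  2 — probe_limits, line 25
  3 — update_gauge, line 9
  4 — rate_window, line 2
  5 — rate_window, line 5
  6 — update_gauge, line 11
  7 — tally_events, line 16
  8 — main, line 41
  9 — grade_run, line 31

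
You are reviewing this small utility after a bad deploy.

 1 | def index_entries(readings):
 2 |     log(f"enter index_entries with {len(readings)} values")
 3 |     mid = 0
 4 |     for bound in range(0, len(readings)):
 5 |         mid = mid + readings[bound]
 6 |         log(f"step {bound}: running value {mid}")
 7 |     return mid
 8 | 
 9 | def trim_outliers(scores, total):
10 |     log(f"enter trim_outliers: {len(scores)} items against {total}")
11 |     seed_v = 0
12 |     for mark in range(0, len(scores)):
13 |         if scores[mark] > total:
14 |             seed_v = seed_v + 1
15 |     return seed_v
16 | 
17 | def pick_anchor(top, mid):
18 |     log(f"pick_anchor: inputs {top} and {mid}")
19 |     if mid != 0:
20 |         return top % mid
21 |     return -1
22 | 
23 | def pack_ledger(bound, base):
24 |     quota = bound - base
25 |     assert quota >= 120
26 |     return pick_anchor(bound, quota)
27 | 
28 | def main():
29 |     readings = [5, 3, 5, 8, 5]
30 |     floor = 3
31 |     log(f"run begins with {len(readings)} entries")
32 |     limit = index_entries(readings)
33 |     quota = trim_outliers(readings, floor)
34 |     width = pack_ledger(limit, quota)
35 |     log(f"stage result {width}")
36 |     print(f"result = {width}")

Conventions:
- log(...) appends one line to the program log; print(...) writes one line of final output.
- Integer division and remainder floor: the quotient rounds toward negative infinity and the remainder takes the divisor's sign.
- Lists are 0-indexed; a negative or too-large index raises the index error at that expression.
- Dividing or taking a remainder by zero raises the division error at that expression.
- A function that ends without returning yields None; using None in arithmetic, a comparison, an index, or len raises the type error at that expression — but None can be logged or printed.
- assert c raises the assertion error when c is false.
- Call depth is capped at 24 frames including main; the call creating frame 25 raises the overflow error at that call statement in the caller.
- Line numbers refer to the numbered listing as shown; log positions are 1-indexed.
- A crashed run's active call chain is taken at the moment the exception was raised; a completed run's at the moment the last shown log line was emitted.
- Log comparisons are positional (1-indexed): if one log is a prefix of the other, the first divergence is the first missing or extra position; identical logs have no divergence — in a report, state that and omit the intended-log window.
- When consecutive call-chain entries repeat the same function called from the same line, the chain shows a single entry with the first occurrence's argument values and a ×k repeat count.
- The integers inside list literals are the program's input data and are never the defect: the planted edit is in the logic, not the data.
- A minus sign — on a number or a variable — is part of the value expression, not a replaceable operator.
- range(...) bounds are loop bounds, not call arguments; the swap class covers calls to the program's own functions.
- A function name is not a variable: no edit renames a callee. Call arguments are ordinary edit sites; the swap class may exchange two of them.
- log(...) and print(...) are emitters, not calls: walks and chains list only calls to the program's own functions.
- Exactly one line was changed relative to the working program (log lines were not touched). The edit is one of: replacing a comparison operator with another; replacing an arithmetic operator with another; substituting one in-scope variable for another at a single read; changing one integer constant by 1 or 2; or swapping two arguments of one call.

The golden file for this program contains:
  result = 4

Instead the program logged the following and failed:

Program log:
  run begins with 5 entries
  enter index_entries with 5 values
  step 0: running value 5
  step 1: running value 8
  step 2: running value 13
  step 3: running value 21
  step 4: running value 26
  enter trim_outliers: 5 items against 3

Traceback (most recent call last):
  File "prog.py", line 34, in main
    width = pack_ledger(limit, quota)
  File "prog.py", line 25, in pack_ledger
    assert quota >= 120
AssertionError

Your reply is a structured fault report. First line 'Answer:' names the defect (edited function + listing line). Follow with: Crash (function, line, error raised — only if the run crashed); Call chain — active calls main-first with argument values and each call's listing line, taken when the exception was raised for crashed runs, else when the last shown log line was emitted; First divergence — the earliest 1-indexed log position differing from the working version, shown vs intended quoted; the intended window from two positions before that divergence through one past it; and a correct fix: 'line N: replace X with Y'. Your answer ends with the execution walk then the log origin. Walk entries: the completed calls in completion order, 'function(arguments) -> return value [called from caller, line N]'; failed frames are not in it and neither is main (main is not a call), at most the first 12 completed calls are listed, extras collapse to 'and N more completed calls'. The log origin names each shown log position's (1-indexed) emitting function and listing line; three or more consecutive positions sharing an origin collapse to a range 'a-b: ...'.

Answer: the defect is in pack_ledger at line 25.
Key observation: Only 8 log lines were emitted before the run died; the intended continuation was 'pick_anchor: inputs 26 and 22'.
Crash: pack_ledger, line 25, AssertionError.
Call chain: main -> pack_ledger(26, 4) (called at line 34).
First divergence: position 9; the shown log stops at 8 lines while the working version next logs 'pick_anchor: inputs 26 and 22'.
Intended log window:
  7: step 4: running value 26
  8: enter trim_outliers: 5 items against 3
  9: pick_anchor: inputs 26 and 22
  10: stage result 4
Execution walk:
  index_entries([5, 3, 5, 8, 5]) -> 26  [called from main, line 32]
  trim_outliers([5, 3, 5, 8, 5], 3) -> 4  [called from main, line 33]
Log origins:
  1: from main, line 31
  2: from index_entries, line 2
  3-7: from index_entries, line 6
  8: from trim_outliers, line 10
A correct fix: line 25: replace `>=` with `<=`.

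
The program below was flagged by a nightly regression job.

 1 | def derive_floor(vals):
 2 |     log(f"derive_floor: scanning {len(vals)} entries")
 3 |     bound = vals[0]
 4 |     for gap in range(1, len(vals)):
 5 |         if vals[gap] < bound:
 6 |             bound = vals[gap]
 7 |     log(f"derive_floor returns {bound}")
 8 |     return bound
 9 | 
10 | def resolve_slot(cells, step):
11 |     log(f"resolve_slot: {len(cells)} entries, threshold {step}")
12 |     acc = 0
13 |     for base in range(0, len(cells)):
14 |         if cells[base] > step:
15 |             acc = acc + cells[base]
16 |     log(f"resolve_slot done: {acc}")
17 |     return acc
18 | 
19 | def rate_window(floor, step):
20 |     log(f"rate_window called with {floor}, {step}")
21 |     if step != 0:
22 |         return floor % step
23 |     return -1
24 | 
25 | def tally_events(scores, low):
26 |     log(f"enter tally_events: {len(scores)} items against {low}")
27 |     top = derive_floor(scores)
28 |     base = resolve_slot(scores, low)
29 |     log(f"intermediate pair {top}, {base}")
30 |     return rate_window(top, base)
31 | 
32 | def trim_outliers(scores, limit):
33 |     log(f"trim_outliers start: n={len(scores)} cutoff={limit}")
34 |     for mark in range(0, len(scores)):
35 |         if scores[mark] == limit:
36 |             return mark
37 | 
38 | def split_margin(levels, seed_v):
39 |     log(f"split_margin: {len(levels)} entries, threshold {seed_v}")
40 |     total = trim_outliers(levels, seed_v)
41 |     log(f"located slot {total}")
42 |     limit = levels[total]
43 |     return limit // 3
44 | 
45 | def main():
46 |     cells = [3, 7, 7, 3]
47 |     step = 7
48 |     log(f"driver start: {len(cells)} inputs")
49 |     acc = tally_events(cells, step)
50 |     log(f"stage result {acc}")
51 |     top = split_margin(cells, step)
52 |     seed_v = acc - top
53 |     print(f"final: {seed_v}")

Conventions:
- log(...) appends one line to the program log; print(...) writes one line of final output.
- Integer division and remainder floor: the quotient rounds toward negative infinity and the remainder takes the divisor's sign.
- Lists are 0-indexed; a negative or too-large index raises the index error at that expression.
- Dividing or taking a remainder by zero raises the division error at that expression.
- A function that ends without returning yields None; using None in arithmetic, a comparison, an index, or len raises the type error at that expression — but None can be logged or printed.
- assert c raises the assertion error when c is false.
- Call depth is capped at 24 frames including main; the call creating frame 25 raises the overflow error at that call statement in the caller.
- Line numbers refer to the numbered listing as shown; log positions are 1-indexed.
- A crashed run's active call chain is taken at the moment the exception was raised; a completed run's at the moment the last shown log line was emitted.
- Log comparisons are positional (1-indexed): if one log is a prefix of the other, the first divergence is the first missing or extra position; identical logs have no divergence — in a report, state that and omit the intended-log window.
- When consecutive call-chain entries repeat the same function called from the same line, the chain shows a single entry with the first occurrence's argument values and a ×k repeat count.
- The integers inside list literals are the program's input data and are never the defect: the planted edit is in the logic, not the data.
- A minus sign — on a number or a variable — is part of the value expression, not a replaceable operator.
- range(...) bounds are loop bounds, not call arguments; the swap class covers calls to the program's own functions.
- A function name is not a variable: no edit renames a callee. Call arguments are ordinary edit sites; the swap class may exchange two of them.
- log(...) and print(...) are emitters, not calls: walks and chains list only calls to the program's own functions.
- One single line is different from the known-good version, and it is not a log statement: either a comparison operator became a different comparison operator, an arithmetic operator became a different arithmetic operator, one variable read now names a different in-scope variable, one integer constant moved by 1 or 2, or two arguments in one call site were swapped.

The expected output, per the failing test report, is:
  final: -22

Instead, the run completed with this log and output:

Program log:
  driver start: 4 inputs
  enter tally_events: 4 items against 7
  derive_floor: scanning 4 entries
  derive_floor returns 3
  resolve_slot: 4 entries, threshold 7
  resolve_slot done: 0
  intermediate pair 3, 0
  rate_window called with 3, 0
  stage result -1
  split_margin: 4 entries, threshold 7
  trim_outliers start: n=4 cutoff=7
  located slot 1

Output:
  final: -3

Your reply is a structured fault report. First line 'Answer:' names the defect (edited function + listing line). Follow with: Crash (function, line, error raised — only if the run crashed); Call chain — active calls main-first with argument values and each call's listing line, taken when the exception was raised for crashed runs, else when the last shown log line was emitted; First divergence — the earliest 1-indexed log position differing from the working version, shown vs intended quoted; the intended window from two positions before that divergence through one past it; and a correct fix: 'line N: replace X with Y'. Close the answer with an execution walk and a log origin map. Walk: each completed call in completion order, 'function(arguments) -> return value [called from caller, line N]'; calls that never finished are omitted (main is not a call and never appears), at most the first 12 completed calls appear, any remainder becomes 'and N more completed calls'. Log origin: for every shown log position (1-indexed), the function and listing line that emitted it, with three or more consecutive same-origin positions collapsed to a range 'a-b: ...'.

Answer: the defect is in split_margin at line 43.
Key fact: Log streams are identical — the defect surfaces only in the printed output.
Call chain: main -> split_margin([3, 7, 7, 3], 7) (called at line 51).
First divergence: there is none — every log position agrees.
Execution walk:
  derive_floor([3, 7, 7, 3]) -> 3  [called from tally_events, line 27]
  resolve_slot([3, 7, 7, 3], 7) -> 0  [called from tally_events, line 28]
  rate_window(3, 0) -> -1  [called from tally_events, line 30]
  tally_events([3, 7, 7, 3], 7) -> -1  [called from main, line 49]
  trim_outliers([3, 7, 7, 3], 7) -> 1  [called from split_margin, line 40]
  split_margin([3, 7, 7, 3], 7) -> 2  [called from main, line 51]
Origin of each log line:
  1: emitted by main (line 48)
  2: emitted by tally_events (line 26)
  3: emitted by derive_floor (line 2)
  4: emitted by derive_floor (line 7)
  5: emitted by resolve_slot (line 11)
  6: emitted by resolve_slot (line 16)
  7: emitted by tally_events (line 29)
  8: emitted by rate_window (line 20)
  9: emitted by main (line 50)
  10: emitted by split_margin (line 39)
  11: emitted by trim_outliers (line 33)
  12: emitted by split_margin (line 41)
A correct fix: line 43: replace `//` with `*`.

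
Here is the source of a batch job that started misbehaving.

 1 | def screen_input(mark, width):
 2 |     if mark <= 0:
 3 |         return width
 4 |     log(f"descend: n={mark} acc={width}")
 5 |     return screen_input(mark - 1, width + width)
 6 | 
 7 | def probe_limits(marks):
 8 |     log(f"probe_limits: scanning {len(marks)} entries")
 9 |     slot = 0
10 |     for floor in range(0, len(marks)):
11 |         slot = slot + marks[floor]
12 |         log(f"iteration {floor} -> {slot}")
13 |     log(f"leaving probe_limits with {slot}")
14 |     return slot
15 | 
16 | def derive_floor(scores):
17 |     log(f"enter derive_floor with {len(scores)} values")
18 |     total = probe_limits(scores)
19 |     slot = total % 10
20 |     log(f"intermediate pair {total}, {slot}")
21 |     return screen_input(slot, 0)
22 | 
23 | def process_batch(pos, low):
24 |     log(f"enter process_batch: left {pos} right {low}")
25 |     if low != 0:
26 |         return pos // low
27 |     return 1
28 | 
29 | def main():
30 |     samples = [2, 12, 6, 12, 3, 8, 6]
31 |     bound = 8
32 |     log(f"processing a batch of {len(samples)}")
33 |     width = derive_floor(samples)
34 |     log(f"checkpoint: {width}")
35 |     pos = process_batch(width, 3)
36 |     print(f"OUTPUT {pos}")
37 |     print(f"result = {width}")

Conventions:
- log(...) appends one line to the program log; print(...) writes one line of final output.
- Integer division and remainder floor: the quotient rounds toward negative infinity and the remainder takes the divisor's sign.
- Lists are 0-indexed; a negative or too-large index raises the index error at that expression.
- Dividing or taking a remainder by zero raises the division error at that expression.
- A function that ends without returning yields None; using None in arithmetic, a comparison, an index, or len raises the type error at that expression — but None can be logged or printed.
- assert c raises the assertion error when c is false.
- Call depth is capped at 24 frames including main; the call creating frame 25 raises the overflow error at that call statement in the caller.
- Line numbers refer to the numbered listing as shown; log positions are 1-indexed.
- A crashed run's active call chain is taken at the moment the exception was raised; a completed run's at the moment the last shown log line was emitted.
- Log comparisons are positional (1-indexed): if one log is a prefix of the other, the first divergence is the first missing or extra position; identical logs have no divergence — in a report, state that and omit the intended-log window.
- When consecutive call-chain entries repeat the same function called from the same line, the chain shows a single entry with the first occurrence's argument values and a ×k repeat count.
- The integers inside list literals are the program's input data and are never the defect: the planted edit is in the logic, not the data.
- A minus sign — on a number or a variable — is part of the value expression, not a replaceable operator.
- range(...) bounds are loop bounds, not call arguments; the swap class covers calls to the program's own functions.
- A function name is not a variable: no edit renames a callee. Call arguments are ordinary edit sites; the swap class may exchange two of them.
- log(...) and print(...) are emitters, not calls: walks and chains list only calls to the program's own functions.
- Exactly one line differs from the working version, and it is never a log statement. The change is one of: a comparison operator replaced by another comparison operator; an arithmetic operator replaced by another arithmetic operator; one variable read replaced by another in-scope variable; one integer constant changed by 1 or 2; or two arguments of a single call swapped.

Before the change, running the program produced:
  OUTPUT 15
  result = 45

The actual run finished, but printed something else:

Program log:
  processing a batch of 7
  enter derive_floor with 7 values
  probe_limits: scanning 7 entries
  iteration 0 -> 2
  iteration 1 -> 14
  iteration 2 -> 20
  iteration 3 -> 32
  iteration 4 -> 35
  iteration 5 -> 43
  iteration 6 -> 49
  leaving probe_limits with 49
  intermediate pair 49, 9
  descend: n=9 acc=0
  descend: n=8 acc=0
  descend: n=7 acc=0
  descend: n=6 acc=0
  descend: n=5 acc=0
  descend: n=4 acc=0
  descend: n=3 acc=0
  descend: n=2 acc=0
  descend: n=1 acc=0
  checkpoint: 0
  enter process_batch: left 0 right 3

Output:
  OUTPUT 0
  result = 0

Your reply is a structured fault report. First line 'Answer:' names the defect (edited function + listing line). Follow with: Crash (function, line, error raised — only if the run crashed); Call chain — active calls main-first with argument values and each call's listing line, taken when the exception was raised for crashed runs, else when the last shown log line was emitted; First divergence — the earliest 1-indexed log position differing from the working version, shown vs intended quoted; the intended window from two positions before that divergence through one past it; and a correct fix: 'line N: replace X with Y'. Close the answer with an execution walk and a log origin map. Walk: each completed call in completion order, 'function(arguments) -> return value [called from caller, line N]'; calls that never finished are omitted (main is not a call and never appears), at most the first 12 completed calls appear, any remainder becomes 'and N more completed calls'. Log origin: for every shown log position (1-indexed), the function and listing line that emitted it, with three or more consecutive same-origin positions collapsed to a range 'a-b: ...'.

Answer: the defect is in screen_input at line 5.
Key observation: Everything matches until log position 14, which reads 'descend: n=8 acc=0' in place of 'descend: n=8 acc=9'.
Call chain: main -> process_batch(0, 3) (called at line 35).
First divergence: position 14 — the shown line 'descend: n=8 acc=0' should read 'descend: n=8 acc=9'.
Intended log window:
  12: intermediate pair 49, 9
  13: descend: n=9 acc=0
  14: descend: n=8 acc=9
  15: descend: n=7 acc=17
Execution walk:
  probe_limits([2, 12, 6, 12, 3, 8, 6]) -> 49  [called from derive_floor, line 18]
  screen_input(0, 0) -> 0  [called from screen_input, line 5]
  screen_input(1, 0) -> 0  [called from screen_input, line 5]
  screen_input(2, 0) -> 0  [called from screen_input, line 5]
  screen_input(3, 0) -> 0  [called from screen_input, line 5]
  screen_input(4, 0) -> 0  [called from screen_input, line 5]
  screen_input(5, 0) -> 0  [called from screen_input, line 5]
  screen_input(6, 0) -> 0  [called from screen_input, line 5]
  screen_input(7, 0) -> 0  [called from screen_input, line 5]
  screen_input(8, 0) -> 0  [called from screen_input, line 5]
  screen_input(9, 0) -> 0  [called from derive_floor, line 21]
  derive_floor([2, 12, 6, 12, 3, 8, 6]) -> 0  [called from main, line 33]
  ... and 1 more completed call
Origin of each log line:
  1: emitted by main (line 32)
  2: emitted by derive_floor (line 17)
  3: emitted by probe_limits (line 8)
  4-10: emitted by probe_limits (line 12)
  11: emitted by probe_limits (line 13)
  12: emitted by derive_floor (line 20)
  13-21: emitted by screen_input (line 4)
  22: emitted by main (line 34)
  23: emitted by process_batch (line 24)
A correct fix: line 5: replace `width + width` with `width + mark`.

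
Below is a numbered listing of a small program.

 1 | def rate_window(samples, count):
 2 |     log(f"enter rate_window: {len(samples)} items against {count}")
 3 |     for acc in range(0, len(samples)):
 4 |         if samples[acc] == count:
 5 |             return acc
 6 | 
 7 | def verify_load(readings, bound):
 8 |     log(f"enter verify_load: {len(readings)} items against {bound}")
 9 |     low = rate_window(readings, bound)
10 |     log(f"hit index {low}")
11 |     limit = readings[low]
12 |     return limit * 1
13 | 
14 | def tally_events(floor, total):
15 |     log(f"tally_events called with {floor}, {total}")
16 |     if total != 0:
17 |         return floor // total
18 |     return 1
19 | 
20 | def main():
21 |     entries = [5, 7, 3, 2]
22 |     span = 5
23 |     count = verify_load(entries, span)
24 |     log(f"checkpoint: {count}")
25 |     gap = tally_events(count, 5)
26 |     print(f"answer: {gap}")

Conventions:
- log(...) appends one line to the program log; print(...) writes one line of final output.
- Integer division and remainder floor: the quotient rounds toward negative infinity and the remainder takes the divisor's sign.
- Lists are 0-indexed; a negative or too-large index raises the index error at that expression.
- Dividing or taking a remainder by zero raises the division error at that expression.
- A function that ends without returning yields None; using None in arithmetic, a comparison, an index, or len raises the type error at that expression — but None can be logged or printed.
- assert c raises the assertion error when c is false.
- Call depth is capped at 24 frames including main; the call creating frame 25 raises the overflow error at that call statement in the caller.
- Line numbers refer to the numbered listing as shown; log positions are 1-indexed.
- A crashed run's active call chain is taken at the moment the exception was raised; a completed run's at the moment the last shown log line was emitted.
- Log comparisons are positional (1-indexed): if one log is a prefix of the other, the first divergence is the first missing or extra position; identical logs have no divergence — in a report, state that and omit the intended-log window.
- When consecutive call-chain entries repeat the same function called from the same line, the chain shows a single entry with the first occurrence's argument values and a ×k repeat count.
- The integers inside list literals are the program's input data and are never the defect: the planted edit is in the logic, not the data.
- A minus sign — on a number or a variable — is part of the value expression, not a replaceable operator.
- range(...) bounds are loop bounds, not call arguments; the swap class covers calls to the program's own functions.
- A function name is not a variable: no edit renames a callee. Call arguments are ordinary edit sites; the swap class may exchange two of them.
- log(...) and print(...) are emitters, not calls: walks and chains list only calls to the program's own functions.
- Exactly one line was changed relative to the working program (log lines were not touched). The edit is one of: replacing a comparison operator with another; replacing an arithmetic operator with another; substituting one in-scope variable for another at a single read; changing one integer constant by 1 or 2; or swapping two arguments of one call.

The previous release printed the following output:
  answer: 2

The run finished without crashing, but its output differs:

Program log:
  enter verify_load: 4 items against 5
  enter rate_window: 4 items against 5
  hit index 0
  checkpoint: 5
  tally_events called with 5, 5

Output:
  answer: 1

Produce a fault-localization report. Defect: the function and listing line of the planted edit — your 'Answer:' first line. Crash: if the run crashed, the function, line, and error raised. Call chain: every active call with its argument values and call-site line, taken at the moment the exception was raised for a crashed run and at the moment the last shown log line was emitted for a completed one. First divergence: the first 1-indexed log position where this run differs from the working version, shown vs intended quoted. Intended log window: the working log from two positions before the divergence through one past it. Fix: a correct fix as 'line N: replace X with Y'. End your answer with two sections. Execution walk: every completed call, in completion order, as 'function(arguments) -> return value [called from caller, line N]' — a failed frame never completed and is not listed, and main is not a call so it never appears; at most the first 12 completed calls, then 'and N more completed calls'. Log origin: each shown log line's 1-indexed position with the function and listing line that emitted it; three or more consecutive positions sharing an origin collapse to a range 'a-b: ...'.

Answer: the defect is in verify_load at line 12.
The tell: Everything matches until log position 4, which reads 'checkpoint: 5' in place of 'checkpoint: 10'.
Call chain: main -> tally_events(5, 5) (called at line 25).
First divergence: position 4 — the shown line 'checkpoint: 5' should read 'checkpoint: 10'.
Intended log window:
  2: enter rate_window: 4 items against 5
  3: hit index 0
  4: checkpoint: 10
  5: tally_events called with 10, 5
Execution walk:
  rate_window([5, 7, 3, 2], 5) -> 0  [called from verify_load, line 9]
  verify_load([5, 7, 3, 2], 5) -> 5  [called from main, line 23]
  tally_events(5, 5) -> 1  [called from main, line 25]
Origin of each log line:
  1 — verify_load, line 8
  2 — rate_window, line 2
  3 — verify_load, line 10
  4 — main, line 24
  5 — tally_events, line 15
A correct fix: line 12: replace `1` with `2`.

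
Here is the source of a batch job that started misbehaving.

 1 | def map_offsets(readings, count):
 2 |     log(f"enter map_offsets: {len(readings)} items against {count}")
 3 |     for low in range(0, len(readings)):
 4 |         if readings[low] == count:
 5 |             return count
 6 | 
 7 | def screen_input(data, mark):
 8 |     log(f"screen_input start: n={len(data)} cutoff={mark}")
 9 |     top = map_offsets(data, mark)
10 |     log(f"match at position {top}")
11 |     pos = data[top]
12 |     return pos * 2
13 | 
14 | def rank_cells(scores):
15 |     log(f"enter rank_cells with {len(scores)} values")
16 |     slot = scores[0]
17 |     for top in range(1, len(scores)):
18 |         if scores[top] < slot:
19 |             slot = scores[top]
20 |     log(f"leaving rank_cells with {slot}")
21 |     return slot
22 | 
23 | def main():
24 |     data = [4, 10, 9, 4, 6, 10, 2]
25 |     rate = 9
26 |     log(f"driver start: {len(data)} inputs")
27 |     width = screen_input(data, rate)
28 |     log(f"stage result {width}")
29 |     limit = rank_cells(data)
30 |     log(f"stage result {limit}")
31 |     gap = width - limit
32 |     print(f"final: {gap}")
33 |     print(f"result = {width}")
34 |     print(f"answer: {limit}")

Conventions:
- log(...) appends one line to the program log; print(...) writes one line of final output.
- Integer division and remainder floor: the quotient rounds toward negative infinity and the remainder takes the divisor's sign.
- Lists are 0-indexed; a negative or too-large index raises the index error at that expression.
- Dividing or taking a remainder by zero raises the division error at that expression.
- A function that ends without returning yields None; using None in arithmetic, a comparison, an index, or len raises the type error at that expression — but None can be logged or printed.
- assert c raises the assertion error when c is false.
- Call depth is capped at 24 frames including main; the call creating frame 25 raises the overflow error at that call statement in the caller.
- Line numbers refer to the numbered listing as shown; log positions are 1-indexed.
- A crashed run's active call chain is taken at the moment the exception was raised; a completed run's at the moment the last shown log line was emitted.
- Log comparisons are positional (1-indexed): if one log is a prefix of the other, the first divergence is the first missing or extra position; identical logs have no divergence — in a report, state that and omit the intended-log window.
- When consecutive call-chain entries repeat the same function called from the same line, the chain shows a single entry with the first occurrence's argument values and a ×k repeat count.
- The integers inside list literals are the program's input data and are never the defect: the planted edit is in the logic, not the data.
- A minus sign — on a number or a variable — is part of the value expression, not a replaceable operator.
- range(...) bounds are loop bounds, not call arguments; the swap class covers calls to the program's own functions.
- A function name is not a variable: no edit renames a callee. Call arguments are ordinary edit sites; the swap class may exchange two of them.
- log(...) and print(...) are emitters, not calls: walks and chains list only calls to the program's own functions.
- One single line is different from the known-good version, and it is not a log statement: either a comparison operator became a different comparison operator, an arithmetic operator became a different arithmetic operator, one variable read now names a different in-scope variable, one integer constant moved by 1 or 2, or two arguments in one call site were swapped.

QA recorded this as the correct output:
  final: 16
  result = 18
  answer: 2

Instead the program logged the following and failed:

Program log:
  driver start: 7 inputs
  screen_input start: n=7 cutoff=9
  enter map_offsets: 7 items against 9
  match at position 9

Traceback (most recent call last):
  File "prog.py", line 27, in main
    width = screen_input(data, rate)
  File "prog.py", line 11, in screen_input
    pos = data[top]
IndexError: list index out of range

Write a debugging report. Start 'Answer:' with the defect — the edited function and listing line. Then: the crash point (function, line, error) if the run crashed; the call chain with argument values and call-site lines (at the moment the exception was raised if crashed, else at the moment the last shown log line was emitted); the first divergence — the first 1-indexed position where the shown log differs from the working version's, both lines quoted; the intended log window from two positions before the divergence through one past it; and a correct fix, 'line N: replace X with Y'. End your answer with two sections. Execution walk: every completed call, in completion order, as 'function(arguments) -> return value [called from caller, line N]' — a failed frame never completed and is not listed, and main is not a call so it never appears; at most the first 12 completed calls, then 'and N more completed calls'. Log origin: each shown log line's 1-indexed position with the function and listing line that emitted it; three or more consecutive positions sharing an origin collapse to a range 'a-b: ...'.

Answer: the defect is in map_offsets at line 5.
Key observation: Position 4 is the first bad log line: 'match at position 9' should read 'match at position 2'.
Crash: screen_input, line 11, IndexError.
Call chain: main -> screen_input([4, 10, 9, 4, 6, 10, 2], 9) (called at line 27).
First divergence: position 4 — the shown line 'match at position 9' should read 'match at position 2'.
Intended log window:
  2: screen_input start: n=7 cutoff=9
  3: enter map_offsets: 7 items against 9
  4: match at position 2
  5: stage result 18
Execution walk:
  map_offsets([4, 10, 9, 4, 6, 10, 2], 9) -> 9  [called from screen_input, line 9]
Log line origins:
  1: logged in main at line 26
  2: logged in screen_input at line 8
  3: logged in map_offsets at line 2
  4: logged in screen_input at line 10
A correct fix: line 5: replace `count` with `low`.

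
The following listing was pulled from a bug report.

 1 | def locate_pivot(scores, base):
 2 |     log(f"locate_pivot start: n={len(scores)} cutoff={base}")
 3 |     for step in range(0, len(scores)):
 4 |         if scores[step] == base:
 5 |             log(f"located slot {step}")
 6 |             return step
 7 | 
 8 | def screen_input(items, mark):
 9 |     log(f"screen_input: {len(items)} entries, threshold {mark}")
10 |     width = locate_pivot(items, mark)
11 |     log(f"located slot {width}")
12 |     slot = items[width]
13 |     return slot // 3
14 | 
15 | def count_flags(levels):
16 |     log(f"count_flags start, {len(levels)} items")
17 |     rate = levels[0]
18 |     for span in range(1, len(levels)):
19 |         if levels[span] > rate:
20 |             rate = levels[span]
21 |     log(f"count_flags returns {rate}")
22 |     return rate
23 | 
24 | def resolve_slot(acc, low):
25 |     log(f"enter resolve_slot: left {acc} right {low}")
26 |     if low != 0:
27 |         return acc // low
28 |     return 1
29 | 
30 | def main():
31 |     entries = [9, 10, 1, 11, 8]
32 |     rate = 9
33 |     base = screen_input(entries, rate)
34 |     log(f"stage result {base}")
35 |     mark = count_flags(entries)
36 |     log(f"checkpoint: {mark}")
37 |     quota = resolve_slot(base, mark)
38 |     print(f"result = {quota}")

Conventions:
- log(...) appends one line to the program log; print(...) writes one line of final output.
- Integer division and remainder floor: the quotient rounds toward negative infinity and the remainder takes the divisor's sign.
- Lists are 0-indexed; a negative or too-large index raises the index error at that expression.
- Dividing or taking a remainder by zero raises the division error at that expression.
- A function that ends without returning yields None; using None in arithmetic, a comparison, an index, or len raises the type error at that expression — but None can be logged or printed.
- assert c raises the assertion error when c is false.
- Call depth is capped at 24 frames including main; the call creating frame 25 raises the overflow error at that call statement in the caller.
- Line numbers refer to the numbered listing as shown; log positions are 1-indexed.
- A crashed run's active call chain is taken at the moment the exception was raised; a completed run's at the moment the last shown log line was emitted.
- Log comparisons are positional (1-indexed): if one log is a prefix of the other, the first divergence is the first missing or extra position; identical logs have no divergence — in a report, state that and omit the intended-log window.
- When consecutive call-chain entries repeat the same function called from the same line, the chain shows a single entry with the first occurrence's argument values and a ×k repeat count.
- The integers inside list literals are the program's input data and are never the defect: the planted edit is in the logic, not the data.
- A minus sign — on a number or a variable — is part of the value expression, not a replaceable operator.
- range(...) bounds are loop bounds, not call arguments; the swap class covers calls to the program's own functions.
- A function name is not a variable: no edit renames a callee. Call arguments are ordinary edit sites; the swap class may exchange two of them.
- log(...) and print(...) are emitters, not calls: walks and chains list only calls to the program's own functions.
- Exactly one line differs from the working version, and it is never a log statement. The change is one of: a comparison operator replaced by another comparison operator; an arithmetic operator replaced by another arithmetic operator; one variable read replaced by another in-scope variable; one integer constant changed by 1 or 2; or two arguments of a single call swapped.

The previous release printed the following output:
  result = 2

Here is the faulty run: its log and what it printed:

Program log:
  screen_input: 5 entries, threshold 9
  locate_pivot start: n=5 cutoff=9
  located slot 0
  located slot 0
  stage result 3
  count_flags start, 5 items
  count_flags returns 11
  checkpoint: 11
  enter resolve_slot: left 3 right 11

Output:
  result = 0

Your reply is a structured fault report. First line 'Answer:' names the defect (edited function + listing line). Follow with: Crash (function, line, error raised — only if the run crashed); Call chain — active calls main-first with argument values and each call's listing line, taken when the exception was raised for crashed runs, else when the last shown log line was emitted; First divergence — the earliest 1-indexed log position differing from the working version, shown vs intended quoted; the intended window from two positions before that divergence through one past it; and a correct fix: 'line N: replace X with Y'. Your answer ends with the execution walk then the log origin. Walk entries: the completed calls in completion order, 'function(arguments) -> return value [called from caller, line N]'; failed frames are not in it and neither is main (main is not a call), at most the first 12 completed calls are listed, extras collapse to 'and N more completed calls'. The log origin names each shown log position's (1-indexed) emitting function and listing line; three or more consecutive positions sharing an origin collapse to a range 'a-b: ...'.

Answer: the defect is in screen_input at line 13.
The tell: Everything matches until log position 5, which reads 'stage result 3' in place of 'stage result 27'.
Call chain: main -> resolve_slot(3, 11) (called at line 37).
First divergence: position 5 — the shown line 'stage result 3' should read 'stage result 27'.
Intended log window:
  3: located slot 0
  4: located slot 0
  5: stage result 27
  6: count_flags start, 5 items
Execution walk:
  locate_pivot([9, 10, 1, 11, 8], 9) -> 0  [called from screen_input, line 10]
  screen_input([9, 10, 1, 11, 8], 9) -> 3  [called from main, line 33]
  count_flags([9, 10, 1, 11, 8]) -> 11  [called from main, line 35]
  resolve_slot(3, 11) -> 0  [called from main, line 37]
Log origins:
  1 — screen_input, line 9
  2 — locate_pivot, line 2
  3 — locate_pivot, line 5
  4 — screen_input, line 11
  5 — main, line 34
  6 — count_flags, line 16
  7 — count_flags, line 21
  8 — main, line 36
  9 — resolve_slot, line 25
A correct fix: line 13: replace `//` with `*`.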